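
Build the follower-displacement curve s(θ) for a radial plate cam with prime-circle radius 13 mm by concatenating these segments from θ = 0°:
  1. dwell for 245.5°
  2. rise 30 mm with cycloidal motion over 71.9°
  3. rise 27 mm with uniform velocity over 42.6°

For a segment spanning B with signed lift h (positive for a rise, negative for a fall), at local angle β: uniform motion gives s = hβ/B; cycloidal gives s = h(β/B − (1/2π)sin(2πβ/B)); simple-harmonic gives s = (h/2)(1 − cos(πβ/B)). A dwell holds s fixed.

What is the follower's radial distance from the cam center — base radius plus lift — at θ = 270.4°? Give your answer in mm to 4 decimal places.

seg 1 [0°–245.5°] dwell: s stays 0.0000
seg 2 [245.5°–317.4°] cycloidal, h=30: θ=270.4° here. β=24.9, B=71.9. 30·(0.3463 − sin(2π·0.3463)/(2π)) = 6.4627 → s = 6.4627
radial distance = base radius + s = 13 + 6.4627 = 19.4627

19.4627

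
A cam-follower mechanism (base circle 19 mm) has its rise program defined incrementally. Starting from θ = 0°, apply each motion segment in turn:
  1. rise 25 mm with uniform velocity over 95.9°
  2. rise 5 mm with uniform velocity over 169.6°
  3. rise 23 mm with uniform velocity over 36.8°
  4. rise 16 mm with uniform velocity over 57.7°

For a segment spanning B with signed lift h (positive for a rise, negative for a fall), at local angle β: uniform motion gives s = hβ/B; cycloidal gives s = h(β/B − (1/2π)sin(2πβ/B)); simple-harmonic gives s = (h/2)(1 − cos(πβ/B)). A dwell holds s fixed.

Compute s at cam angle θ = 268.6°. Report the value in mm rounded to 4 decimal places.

seg 1 [0°–95.9°] uniform, h=25: full span → s += 25 → s = 25.0000
seg 2 [95.9°–265.5°] uniform, h=5: full span → s += 5 → s = 30.0000
seg 3 [265.5°–302.3°] uniform, h=23: θ=268.6° here. β=3.1, B=36.8. 23·3.1/36.8 = 1.9375 → s = 31.9375

31.9375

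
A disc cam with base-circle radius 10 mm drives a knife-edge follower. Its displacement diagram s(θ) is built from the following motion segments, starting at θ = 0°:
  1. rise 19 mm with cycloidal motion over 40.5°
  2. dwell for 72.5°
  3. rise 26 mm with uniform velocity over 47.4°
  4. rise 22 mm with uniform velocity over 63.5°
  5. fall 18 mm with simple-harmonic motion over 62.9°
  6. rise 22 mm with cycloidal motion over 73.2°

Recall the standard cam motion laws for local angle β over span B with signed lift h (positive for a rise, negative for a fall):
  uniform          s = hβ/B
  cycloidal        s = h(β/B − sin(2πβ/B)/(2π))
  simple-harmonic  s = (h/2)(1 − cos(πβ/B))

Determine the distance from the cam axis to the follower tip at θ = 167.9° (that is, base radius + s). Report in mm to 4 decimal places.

seg 1 [0°–40.5°] cycloidal, h=19: full span → s += 19 → s = 19.0000
seg 2 [40.5°–113°] dwell: s stays 19.0000
seg 3 [113°–160.4°] uniform, h=26: full span → s += 26 → s = 45.0000
seg 4 [160.4°–223.9°] uniform, h=22: θ=167.9° here. β=7.5, B=63.5. 22·7.5/63.5 = 2.5984 → s = 47.5984
radial distance = base radius + s = 10 + 47.5984 = 57.5984

57.5984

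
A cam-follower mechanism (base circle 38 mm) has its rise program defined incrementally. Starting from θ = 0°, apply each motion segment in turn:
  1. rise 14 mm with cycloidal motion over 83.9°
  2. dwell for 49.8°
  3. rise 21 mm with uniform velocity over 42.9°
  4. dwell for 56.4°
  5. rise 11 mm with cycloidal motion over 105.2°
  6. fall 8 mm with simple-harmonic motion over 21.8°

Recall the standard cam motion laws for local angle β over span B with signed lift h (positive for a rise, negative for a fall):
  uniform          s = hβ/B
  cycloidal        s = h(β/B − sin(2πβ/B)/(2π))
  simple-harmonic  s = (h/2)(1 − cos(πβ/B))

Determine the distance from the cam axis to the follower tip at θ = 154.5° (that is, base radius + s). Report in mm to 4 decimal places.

seg 1 [0°–83.9°] cycloidal, h=14: full span → s += 14 → s = 14.0000
seg 2 [83.9°–133.7°] dwell: s stays 14.0000
seg 3 [133.7°–176.6°] uniform, h=21: θ=154.5° here. β=20.8, B=42.9. 21·20.8/42.9 = 10.1818 → s = 24.1818
radial distance = base radius + s = 38 + 24.1818 = 62.1818

62.1818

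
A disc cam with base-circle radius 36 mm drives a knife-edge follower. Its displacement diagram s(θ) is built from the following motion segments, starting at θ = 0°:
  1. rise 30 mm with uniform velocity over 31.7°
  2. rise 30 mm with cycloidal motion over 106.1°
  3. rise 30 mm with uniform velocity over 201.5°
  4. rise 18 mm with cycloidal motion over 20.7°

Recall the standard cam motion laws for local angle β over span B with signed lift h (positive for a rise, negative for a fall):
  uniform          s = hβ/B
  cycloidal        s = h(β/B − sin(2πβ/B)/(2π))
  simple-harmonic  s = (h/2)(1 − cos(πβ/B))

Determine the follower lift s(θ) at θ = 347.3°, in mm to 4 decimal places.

seg 1 [0°–31.7°] uniform, h=30: full span → s += 30 → s = 30.0000
seg 2 [31.7°–137.8°] cycloidal, h=30: full span → s += 30 → s = 60.0000
seg 3 [137.8°–339.3°] uniform, h=30: full span → s += 30 → s = 90.0000
seg 4 [339.3°–360°] cycloidal, h=18: θ=347.3° here. β=8, B=20.7. 18·(0.3865 − sin(2π·0.3865)/(2π)) = 5.0820 → s = 95.0820

95.0820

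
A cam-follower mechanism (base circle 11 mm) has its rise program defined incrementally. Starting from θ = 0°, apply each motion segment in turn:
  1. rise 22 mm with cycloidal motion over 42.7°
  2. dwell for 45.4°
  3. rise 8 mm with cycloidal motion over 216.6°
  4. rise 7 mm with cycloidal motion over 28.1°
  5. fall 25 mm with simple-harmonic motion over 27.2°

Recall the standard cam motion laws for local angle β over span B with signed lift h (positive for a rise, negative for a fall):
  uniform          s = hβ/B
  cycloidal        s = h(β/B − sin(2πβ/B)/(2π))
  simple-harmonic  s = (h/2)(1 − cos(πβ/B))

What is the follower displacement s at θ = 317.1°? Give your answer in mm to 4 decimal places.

seg 1 [0°–42.7°] cycloidal, h=22: full span → s += 22 → s = 22.0000
seg 2 [42.7°–88.1°] dwell: s stays 22.0000
seg 3 [88.1°–304.7°] cycloidal, h=8: full span → s += 8 → s = 30.0000
seg 4 [304.7°–332.8°] cycloidal, h=7: θ=317.1° here. β=12.4, B=28.1. 7·(0.4413 − sin(2π·0.4413)/(2π)) = 2.6872 → s = 32.6872

32.6872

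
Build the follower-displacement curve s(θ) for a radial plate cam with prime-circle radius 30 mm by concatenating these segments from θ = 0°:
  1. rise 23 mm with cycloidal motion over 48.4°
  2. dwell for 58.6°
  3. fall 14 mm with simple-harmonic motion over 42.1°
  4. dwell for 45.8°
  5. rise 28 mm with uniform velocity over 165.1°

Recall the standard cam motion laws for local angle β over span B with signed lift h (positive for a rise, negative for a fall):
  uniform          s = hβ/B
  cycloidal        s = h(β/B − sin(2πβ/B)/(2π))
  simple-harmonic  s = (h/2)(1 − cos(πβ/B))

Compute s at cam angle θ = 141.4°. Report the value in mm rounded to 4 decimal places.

seg 1 [0°–48.4°] cycloidal, h=23: full span → s += 23 → s = 23.0000
seg 2 [48.4°–107°] dwell: s stays 23.0000
seg 3 [107°–149.1°] simple-harmonic, h=-14: θ=141.4° here. β=34.4, B=42.1. -14/2·(1 − cos(π·0.8171)) = -12.8759 → s = 10.1241

10.1241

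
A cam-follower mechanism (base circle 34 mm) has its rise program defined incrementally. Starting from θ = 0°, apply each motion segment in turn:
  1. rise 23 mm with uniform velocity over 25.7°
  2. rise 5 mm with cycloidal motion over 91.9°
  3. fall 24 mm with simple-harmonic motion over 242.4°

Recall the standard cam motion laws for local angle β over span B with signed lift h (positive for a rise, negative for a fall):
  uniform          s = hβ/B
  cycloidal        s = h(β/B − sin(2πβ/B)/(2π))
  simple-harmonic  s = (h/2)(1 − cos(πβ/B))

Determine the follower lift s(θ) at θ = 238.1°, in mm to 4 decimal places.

seg 1 [0°–25.7°] uniform, h=23: full span → s += 23 → s = 23.0000
seg 2 [25.7°–117.6°] cycloidal, h=5: full span → s += 5 → s = 28.0000
seg 3 [117.6°–360°] simple-harmonic, h=-24: θ=238.1° here. β=120.5, B=242.4. -24/2·(1 − cos(π·0.4971)) = -11.8911 → s = 16.1089

16.1089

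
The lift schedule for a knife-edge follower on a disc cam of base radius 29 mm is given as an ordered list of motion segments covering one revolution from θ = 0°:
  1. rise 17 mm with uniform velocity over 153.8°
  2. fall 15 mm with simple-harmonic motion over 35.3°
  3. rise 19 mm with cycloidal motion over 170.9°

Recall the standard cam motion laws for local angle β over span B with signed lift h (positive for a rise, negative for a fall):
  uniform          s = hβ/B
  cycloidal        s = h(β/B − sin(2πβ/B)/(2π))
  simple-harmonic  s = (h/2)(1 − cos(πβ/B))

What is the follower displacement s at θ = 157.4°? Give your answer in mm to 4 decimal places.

seg 1 [0°–153.8°] uniform, h=17: full span → s += 17 → s = 17.0000
seg 2 [153.8°–189.1°] simple-harmonic, h=-15: θ=157.4° here. β=3.6, B=35.3. -15/2·(1 − cos(π·0.1020)) = -0.3817 → s = 16.6183

16.6183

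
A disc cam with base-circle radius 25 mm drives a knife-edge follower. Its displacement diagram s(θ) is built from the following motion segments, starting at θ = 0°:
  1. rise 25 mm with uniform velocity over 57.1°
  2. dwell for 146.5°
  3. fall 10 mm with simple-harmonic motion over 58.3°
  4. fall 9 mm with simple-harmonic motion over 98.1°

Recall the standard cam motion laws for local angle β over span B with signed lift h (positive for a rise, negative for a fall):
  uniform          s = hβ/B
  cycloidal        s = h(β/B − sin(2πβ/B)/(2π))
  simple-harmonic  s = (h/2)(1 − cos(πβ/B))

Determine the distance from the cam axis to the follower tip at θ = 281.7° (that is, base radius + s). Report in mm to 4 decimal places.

seg 1 [0°–57.1°] uniform, h=25: full span → s += 25 → s = 25.0000
seg 2 [57.1°–203.6°] dwell: s stays 25.0000
seg 3 [203.6°–261.9°] simple-harmonic, h=-10: full span → s += -10 → s = 15.0000
seg 4 [261.9°–360°] simple-harmonic, h=-9: θ=281.7° here. β=19.8, B=98.1. -9/2·(1 − cos(π·0.2018)) = -0.8747 → s = 14.1253
radial distance = base radius + s = 25 + 14.1253 = 39.1253

39.1253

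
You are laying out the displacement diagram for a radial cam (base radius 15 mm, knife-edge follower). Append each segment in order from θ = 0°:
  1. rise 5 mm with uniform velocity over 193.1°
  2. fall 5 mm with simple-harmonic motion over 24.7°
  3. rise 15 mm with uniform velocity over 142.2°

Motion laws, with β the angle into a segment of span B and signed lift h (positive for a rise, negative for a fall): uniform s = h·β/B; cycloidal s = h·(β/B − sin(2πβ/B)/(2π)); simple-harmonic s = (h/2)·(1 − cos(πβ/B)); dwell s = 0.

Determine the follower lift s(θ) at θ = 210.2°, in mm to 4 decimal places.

seg 1 [0°–193.1°] uniform, h=5: full span → s += 5 → s = 5.0000
seg 2 [193.1°–217.8°] simple-harmonic, h=-5: θ=210.2° here. β=17.1, B=24.7. -5/2·(1 − cos(π·0.6923)) = -3.9202 → s = 1.0798

1.0798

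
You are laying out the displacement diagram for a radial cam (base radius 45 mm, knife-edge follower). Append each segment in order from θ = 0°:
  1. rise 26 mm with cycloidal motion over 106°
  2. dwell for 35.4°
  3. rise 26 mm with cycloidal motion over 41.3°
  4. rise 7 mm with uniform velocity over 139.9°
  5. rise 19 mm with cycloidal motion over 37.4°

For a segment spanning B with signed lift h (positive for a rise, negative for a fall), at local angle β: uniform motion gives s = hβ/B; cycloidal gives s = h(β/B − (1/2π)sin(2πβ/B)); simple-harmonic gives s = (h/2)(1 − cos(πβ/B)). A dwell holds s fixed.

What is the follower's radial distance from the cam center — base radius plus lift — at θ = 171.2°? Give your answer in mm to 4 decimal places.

seg 1 [0°–106°] cycloidal, h=26: full span → s += 26 → s = 26.0000
seg 2 [106°–141.4°] dwell: s stays 26.0000
seg 3 [141.4°–182.7°] cycloidal, h=26: θ=171.2° here. β=29.8, B=41.3. 26·(0.7215 − sin(2π·0.7215)/(2π)) = 22.8324 → s = 48.8324
radial distance = base radius + s = 45 + 48.8324 = 93.8324

93.8324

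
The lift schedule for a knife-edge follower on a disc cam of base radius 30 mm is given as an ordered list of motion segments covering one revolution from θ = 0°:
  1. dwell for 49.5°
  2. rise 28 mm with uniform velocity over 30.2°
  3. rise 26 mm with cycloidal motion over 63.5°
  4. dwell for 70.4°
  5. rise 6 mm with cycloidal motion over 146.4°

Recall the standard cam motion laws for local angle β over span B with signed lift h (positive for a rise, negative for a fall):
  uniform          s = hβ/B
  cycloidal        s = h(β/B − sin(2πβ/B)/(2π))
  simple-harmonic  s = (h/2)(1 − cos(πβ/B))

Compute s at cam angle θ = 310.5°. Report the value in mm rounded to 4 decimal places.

seg 1 [0°–49.5°] dwell: s stays 0.0000
seg 2 [49.5°–79.7°] uniform, h=28: full span → s += 28 → s = 28.0000
seg 3 [79.7°–143.2°] cycloidal, h=26: full span → s += 26 → s = 54.0000
seg 4 [143.2°–213.6°] dwell: s stays 54.0000
seg 5 [213.6°–360°] cycloidal, h=6: θ=310.5° here. β=96.9, B=146.4. 6·(0.6619 − sin(2π·0.6619)/(2π)) = 4.7836 → s = 58.7836

58.7836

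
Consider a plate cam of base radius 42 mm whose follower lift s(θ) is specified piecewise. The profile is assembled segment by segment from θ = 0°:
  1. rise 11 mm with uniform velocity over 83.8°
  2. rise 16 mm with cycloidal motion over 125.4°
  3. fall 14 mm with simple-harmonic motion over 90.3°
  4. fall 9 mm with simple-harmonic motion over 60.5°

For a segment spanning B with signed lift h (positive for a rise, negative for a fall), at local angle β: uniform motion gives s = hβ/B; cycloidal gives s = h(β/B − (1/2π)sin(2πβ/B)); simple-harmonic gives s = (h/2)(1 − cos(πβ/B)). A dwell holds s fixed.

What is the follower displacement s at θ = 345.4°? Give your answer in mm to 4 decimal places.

seg 1 [0°–83.8°] uniform, h=11: full span → s += 11 → s = 11.0000
seg 2 [83.8°–209.2°] cycloidal, h=16: full span → s += 16 → s = 27.0000
seg 3 [209.2°–299.5°] simple-harmonic, h=-14: full span → s += -14 → s = 13.0000
seg 4 [299.5°–360°] simple-harmonic, h=-9: θ=345.4° here. β=45.9, B=60.5. -9/2·(1 − cos(π·0.7587)) = -7.7675 → s = 5.2325

5.2325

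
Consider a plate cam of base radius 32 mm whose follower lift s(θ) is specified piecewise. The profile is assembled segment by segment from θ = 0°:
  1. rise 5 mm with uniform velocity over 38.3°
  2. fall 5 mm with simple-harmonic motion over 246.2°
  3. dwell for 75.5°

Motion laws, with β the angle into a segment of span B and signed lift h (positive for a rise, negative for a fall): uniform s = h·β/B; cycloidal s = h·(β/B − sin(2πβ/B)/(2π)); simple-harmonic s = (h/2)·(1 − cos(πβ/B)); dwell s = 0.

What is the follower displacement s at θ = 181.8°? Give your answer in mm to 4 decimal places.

seg 1 [0°–38.3°] uniform, h=5: full span → s += 5 → s = 5.0000
seg 2 [38.3°–284.5°] simple-harmonic, h=-5: θ=181.8° here. β=143.5, B=246.2. -5/2·(1 − cos(π·0.5829)) = -3.1435 → s = 1.8565

1.8565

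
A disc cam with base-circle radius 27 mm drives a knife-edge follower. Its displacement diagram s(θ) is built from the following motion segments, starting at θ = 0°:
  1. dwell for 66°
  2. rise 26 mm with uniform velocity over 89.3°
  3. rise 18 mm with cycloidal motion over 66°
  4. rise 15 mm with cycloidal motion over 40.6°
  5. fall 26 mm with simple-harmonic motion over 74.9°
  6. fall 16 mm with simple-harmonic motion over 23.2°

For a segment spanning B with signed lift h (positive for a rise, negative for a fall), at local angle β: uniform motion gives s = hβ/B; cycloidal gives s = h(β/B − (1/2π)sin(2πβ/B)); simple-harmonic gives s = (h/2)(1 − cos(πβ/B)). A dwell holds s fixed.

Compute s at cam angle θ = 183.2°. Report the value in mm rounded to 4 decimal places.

seg 1 [0°–66°] dwell: s stays 0.0000
seg 2 [66°–155.3°] uniform, h=26: full span → s += 26 → s = 26.0000
seg 3 [155.3°–221.3°] cycloidal, h=18: θ=183.2° here. β=27.9, B=66. 18·(0.4227 − sin(2π·0.4227)/(2π)) = 6.2722 → s = 32.2722

32.2722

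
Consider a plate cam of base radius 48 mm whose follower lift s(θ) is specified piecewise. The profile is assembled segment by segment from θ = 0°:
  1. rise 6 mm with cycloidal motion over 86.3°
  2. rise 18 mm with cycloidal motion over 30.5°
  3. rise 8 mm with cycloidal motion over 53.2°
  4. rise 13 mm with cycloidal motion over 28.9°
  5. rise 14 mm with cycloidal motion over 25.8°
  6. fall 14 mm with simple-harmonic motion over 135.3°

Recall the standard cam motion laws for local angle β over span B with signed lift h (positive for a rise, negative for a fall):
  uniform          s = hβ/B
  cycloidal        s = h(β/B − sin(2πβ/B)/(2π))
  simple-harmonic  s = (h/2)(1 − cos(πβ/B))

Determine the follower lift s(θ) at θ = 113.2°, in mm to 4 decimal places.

seg 1 [0°–86.3°] cycloidal, h=6: full span → s += 6 → s = 6.0000
seg 2 [86.3°–116.8°] cycloidal, h=18: θ=113.2° here. β=26.9, B=30.5. 18·(0.8820 − sin(2π·0.8820)/(2π)) = 17.8105 → s = 23.8105

23.8105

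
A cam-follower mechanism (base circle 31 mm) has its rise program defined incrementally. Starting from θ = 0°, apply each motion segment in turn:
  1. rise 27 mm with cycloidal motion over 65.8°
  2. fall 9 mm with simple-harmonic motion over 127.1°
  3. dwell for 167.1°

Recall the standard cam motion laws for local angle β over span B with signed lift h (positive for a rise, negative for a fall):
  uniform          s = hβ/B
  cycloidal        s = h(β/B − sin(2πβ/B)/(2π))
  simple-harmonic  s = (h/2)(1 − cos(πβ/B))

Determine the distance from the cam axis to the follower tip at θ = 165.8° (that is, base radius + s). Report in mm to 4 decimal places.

seg 1 [0°–65.8°] cycloidal, h=27: full span → s += 27 → s = 27.0000
seg 2 [65.8°–192.9°] simple-harmonic, h=-9: θ=165.8° here. β=100, B=127.1. -9/2·(1 − cos(π·0.7868)) = -8.0276 → s = 18.9724
radial distance = base radius + s = 31 + 18.9724 = 49.9724

49.9724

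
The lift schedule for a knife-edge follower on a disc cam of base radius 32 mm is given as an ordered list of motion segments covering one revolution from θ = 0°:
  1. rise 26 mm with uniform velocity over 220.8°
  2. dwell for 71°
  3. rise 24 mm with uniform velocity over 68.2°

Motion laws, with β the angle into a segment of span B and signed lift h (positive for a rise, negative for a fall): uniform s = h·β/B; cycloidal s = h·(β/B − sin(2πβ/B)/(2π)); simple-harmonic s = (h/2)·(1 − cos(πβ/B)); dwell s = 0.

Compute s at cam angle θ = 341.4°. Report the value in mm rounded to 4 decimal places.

seg 1 [0°–220.8°] uniform, h=26: full span → s += 26 → s = 26.0000
seg 2 [220.8°–291.8°] dwell: s stays 26.0000
seg 3 [291.8°–360°] uniform, h=24: θ=341.4° here. β=49.6, B=68.2. 24·49.6/68.2 = 17.4545 → s = 43.4545

43.4545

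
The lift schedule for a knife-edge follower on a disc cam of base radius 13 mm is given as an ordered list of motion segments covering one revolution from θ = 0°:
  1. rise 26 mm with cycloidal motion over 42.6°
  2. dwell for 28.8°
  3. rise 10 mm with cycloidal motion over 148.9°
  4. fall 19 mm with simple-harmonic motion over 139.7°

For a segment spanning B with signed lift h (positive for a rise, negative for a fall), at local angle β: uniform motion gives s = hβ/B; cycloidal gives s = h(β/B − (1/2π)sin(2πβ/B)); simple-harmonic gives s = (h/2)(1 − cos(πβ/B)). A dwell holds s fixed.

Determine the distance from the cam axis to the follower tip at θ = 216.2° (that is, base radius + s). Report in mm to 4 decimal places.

seg 1 [0°–42.6°] cycloidal, h=26: full span → s += 26 → s = 26.0000
seg 2 [42.6°–71.4°] dwell: s stays 26.0000
seg 3 [71.4°–220.3°] cycloidal, h=10: θ=216.2° here. β=144.8, B=148.9. 10·(0.9725 − sin(2π·0.9725)/(2π)) = 9.9986 → s = 35.9986
radial distance = base radius + s = 13 + 35.9986 = 48.9986

48.9986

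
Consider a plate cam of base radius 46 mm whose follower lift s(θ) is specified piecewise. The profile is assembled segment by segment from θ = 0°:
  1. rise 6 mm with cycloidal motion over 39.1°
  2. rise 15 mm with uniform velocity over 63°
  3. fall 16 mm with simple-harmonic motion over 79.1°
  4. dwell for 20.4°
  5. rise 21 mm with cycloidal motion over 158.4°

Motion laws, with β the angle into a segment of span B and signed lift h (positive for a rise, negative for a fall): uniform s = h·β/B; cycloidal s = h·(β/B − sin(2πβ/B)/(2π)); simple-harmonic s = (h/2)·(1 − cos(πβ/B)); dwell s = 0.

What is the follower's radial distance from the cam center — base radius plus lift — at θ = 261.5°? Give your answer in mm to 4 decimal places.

seg 1 [0°–39.1°] cycloidal, h=6: full span → s += 6 → s = 6.0000
seg 2 [39.1°–102.1°] uniform, h=15: full span → s += 15 → s = 21.0000
seg 3 [102.1°–181.2°] simple-harmonic, h=-16: full span → s += -16 → s = 5.0000
seg 4 [181.2°–201.6°] dwell: s stays 5.0000
seg 5 [201.6°–360°] cycloidal, h=21: θ=261.5° here. β=59.9, B=158.4. 21·(0.3782 − sin(2π·0.3782)/(2π)) = 5.6253 → s = 10.6253
radial distance = base radius + s = 46 + 10.6253 = 56.6253

56.6253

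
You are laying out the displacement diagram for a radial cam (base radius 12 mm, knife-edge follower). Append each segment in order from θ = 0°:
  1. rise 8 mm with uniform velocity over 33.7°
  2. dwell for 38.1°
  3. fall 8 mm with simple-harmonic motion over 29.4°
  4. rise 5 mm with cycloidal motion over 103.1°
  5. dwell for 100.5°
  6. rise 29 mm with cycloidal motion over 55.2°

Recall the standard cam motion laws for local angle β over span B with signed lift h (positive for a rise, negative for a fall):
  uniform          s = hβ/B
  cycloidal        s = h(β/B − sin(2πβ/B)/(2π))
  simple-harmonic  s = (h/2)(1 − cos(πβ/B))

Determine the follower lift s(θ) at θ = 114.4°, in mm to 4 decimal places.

seg 1 [0°–33.7°] uniform, h=8: full span → s += 8 → s = 8.0000
seg 2 [33.7°–71.8°] dwell: s stays 8.0000
seg 3 [71.8°–101.2°] simple-harmonic, h=-8: full span → s += -8 → s = 0.0000
seg 4 [101.2°–204.3°] cycloidal, h=5: θ=114.4° here. β=13.2, B=103.1. 5·(0.1280 − sin(2π·0.1280)/(2π)) = 0.0668 → s = 0.0668

0.0668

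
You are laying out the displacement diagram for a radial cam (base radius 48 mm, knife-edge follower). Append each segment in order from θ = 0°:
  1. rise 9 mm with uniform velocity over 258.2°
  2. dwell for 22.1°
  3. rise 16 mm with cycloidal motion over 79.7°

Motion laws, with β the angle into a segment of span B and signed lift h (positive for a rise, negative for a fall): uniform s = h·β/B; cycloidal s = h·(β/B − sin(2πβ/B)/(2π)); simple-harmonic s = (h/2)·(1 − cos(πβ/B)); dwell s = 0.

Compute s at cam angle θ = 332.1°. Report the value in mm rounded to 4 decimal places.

seg 1 [0°–258.2°] uniform, h=9: full span → s += 9 → s = 9.0000
seg 2 [258.2°–280.3°] dwell: s stays 9.0000
seg 3 [280.3°–360°] cycloidal, h=16: θ=332.1° here. β=51.8, B=79.7. 16·(0.6499 − sin(2π·0.6499)/(2π)) = 12.4586 → s = 21.4586

21.4586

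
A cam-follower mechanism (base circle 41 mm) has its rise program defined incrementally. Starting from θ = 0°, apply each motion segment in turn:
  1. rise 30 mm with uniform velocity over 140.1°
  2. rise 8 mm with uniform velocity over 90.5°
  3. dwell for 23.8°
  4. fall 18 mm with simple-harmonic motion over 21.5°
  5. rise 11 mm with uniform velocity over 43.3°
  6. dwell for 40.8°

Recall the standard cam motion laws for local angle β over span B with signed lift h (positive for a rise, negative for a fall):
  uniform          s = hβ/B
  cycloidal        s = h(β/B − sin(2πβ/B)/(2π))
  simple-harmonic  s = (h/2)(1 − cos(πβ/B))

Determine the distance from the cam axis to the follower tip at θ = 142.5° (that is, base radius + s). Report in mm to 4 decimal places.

seg 1 [0°–140.1°] uniform, h=30: full span → s += 30 → s = 30.0000
seg 2 [140.1°–230.6°] uniform, h=8: θ=142.5° here. β=2.4, B=90.5. 8·2.4/90.5 = 0.2122 → s = 30.2122
radial distance = base radius + s = 41 + 30.2122 = 71.2122

71.2122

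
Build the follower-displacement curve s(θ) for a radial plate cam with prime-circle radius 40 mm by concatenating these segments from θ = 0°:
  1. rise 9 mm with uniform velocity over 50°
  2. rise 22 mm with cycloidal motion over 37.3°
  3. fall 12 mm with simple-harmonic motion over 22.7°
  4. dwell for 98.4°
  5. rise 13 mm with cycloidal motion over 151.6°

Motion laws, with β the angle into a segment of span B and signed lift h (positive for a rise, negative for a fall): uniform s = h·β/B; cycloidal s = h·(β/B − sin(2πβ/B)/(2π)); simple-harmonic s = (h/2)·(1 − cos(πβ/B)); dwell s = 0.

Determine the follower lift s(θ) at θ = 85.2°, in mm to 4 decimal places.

seg 1 [0°–50°] uniform, h=9: full span → s += 9 → s = 9.0000
seg 2 [50°–87.3°] cycloidal, h=22: θ=85.2° here. β=35.2, B=37.3. 22·(0.9437 − sin(2π·0.9437)/(2π)) = 21.9743 → s = 30.9743

30.9743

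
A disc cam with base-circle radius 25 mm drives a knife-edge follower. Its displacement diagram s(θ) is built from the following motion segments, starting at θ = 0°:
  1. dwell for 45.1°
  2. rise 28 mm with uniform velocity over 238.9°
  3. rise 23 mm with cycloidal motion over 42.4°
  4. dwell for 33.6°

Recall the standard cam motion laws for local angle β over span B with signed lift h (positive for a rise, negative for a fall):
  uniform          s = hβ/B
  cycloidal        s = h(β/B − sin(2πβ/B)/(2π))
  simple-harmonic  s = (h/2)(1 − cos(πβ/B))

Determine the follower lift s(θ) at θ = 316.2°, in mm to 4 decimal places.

seg 1 [0°–45.1°] dwell: s stays 0.0000
seg 2 [45.1°–284°] uniform, h=28: full span → s += 28 → s = 28.0000
seg 3 [284°–326.4°] cycloidal, h=23: θ=316.2° here. β=32.2, B=42.4. 23·(0.7594 − sin(2π·0.7594)/(2π)) = 21.1211 → s = 49.1211

49.1211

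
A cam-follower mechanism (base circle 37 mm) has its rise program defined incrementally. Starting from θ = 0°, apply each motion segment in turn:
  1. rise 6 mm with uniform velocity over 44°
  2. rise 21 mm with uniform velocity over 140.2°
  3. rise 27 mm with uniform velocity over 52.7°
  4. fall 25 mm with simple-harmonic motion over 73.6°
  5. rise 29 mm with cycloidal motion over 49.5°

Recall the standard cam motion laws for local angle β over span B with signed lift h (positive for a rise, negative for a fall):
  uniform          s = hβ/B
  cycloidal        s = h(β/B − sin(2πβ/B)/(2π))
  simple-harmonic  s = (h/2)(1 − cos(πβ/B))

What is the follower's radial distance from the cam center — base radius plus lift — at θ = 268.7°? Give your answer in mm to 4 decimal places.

seg 1 [0°–44°] uniform, h=6: full span → s += 6 → s = 6.0000
seg 2 [44°–184.2°] uniform, h=21: full span → s += 21 → s = 27.0000
seg 3 [184.2°–236.9°] uniform, h=27: full span → s += 27 → s = 54.0000
seg 4 [236.9°–310.5°] simple-harmonic, h=-25: θ=268.7° here. β=31.8, B=73.6. -25/2·(1 − cos(π·0.4321)) = -9.8524 → s = 44.1476
radial distance = base radius + s = 37 + 44.1476 = 81.1476

81.1476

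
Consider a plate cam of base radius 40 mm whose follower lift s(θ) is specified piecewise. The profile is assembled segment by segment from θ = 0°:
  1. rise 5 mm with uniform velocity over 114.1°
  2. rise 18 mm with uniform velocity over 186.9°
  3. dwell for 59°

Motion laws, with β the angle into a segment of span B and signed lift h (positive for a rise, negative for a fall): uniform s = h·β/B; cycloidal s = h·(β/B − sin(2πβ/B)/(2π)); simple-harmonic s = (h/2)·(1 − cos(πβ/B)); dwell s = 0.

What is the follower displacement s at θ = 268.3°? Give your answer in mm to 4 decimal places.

seg 1 [0°–114.1°] uniform, h=5: full span → s += 5 → s = 5.0000
seg 2 [114.1°–301°] uniform, h=18: θ=268.3° here. β=154.2, B=186.9. 18·154.2/186.9 = 14.8507 → s = 19.8507

19.8507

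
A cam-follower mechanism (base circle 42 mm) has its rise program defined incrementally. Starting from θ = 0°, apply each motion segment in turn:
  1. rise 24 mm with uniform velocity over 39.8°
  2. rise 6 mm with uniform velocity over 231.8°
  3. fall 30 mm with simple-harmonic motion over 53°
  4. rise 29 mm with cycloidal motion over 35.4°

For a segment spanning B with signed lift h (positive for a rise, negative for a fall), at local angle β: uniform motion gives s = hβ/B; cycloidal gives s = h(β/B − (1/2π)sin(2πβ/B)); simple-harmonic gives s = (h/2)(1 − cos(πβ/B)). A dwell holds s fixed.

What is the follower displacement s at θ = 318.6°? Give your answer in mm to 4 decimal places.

seg 1 [0°–39.8°] uniform, h=24: full span → s += 24 → s = 24.0000
seg 2 [39.8°–271.6°] uniform, h=6: full span → s += 6 → s = 30.0000
seg 3 [271.6°–324.6°] simple-harmonic, h=-30: θ=318.6° here. β=47, B=53. -30/2·(1 − cos(π·0.8868)) = -29.0613 → s = 0.9387

0.9387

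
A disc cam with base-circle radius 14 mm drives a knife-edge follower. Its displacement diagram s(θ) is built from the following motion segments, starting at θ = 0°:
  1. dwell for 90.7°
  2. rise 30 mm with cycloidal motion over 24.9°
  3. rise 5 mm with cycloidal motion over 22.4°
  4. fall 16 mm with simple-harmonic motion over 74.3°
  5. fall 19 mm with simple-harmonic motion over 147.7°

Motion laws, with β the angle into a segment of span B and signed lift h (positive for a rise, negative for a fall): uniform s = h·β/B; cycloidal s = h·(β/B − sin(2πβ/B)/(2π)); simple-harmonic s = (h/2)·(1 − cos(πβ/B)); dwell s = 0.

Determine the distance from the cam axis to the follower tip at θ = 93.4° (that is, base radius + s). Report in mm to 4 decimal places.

seg 1 [0°–90.7°] dwell: s stays 0.0000
seg 2 [90.7°–115.6°] cycloidal, h=30: θ=93.4° here. β=2.7, B=24.9. 30·(0.1084 − sin(2π·0.1084)/(2π)) = 0.2459 → s = 0.2459
radial distance = base radius + s = 14 + 0.2459 = 14.2459

14.2459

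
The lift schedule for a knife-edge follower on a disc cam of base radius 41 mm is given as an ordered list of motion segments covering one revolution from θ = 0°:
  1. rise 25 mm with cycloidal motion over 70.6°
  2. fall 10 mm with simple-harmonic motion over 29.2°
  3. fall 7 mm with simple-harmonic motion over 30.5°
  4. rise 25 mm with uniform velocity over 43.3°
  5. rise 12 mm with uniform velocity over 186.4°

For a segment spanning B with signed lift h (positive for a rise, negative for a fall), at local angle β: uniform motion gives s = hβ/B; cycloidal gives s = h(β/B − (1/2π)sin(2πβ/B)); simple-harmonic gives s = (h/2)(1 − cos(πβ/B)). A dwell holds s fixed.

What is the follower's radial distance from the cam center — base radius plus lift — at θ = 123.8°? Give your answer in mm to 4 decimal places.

seg 1 [0°–70.6°] cycloidal, h=25: full span → s += 25 → s = 25.0000
seg 2 [70.6°–99.8°] simple-harmonic, h=-10: full span → s += -10 → s = 15.0000
seg 3 [99.8°–130.3°] simple-harmonic, h=-7: θ=123.8° here. β=24, B=30.5. -7/2·(1 − cos(π·0.7869)) = -6.2444 → s = 8.7556
radial distance = base radius + s = 41 + 8.7556 = 49.7556

49.7556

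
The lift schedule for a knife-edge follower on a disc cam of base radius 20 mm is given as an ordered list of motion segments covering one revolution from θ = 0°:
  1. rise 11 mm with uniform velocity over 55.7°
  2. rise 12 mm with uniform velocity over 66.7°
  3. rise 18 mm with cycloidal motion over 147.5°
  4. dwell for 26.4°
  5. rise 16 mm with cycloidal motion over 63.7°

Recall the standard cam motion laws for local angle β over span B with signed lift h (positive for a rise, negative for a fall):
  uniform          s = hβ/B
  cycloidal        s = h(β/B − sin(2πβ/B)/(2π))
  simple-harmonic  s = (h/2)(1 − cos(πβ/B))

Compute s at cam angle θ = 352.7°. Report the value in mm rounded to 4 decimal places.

seg 1 [0°–55.7°] uniform, h=11: full span → s += 11 → s = 11.0000
seg 2 [55.7°–122.4°] uniform, h=12: full span → s += 12 → s = 23.0000
seg 3 [122.4°–269.9°] cycloidal, h=18: full span → s += 18 → s = 41.0000
seg 4 [269.9°–296.3°] dwell: s stays 41.0000
seg 5 [296.3°–360°] cycloidal, h=16: θ=352.7° here. β=56.4, B=63.7. 16·(0.8854 − sin(2π·0.8854)/(2π)) = 15.8456 → s = 56.8456

56.8456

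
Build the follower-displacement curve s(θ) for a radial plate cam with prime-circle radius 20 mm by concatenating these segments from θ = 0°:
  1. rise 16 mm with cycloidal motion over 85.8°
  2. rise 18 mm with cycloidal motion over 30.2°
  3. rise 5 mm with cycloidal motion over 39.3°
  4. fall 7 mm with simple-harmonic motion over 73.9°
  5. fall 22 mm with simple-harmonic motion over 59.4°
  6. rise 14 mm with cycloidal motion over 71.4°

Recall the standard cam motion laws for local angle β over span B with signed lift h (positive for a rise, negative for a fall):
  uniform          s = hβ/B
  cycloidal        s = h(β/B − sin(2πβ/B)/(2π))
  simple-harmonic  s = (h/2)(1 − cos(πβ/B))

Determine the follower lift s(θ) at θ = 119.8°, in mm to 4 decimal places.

seg 1 [0°–85.8°] cycloidal, h=16: full span → s += 16 → s = 16.0000
seg 2 [85.8°–116°] cycloidal, h=18: full span → s += 18 → s = 34.0000
seg 3 [116°–155.3°] cycloidal, h=5: θ=119.8° here. β=3.8, B=39.3. 5·(0.0967 − sin(2π·0.0967)/(2π)) = 0.0292 → s = 34.0292

34.0292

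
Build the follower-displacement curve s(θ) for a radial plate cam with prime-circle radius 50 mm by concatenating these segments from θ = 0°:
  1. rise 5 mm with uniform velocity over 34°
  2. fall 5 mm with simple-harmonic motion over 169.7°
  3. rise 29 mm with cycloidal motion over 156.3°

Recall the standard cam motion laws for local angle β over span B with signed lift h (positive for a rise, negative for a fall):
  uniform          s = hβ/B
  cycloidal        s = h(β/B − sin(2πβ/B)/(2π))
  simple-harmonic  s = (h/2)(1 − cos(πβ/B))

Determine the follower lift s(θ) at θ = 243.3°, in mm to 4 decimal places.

seg 1 [0°–34°] uniform, h=5: full span → s += 5 → s = 5.0000
seg 2 [34°–203.7°] simple-harmonic, h=-5: full span → s += -5 → s = 0.0000
seg 3 [203.7°–360°] cycloidal, h=29: θ=243.3° here. β=39.6, B=156.3. 29·(0.2534 − sin(2π·0.2534)/(2π)) = 2.7329 → s = 2.7329

2.7329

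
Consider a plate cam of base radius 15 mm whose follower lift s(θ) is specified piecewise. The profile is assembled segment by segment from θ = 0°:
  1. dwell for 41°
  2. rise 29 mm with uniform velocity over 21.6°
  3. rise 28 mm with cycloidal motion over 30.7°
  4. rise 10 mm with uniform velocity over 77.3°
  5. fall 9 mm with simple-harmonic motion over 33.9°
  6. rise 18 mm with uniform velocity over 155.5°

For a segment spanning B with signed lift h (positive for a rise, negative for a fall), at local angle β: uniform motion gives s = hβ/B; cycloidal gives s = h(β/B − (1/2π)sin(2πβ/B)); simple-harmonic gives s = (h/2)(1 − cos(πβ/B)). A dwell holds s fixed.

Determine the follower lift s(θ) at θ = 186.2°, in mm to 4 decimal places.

seg 1 [0°–41°] dwell: s stays 0.0000
seg 2 [41°–62.6°] uniform, h=29: full span → s += 29 → s = 29.0000
seg 3 [62.6°–93.3°] cycloidal, h=28: full span → s += 28 → s = 57.0000
seg 4 [93.3°–170.6°] uniform, h=10: full span → s += 10 → s = 67.0000
seg 5 [170.6°–204.5°] simple-harmonic, h=-9: θ=186.2° here. β=15.6, B=33.9. -9/2·(1 − cos(π·0.4602)) = -3.9385 → s = 63.0615

63.0615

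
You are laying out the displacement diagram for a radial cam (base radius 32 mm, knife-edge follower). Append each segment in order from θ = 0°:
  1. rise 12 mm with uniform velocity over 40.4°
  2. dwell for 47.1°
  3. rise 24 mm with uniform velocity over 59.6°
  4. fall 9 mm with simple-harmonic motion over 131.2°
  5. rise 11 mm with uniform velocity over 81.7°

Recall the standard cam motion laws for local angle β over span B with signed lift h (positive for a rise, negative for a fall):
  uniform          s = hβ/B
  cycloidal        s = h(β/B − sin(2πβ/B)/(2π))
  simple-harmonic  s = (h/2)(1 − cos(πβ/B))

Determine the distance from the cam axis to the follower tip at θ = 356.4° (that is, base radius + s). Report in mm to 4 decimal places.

seg 1 [0°–40.4°] uniform, h=12: full span → s += 12 → s = 12.0000
seg 2 [40.4°–87.5°] dwell: s stays 12.0000
seg 3 [87.5°–147.1°] uniform, h=24: full span → s += 24 → s = 36.0000
seg 4 [147.1°–278.3°] simple-harmonic, h=-9: full span → s += -9 → s = 27.0000
seg 5 [278.3°–360°] uniform, h=11: θ=356.4° here. β=78.1, B=81.7. 11·78.1/81.7 = 10.5153 → s = 37.5153
radial distance = base radius + s = 32 + 37.5153 = 69.5153

69.5153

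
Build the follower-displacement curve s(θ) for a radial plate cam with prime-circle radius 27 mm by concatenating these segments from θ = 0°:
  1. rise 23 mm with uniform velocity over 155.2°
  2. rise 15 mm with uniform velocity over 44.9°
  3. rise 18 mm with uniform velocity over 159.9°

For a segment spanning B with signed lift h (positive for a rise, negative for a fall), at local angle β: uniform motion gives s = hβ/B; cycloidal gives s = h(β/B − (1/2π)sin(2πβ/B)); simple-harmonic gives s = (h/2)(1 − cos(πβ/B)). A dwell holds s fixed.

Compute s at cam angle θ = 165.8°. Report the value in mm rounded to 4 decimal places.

seg 1 [0°–155.2°] uniform, h=23: full span → s += 23 → s = 23.0000
seg 2 [155.2°–200.1°] uniform, h=15: θ=165.8° here. β=10.6, B=44.9. 15·10.6/44.9 = 3.5412 → s = 26.5412

26.5412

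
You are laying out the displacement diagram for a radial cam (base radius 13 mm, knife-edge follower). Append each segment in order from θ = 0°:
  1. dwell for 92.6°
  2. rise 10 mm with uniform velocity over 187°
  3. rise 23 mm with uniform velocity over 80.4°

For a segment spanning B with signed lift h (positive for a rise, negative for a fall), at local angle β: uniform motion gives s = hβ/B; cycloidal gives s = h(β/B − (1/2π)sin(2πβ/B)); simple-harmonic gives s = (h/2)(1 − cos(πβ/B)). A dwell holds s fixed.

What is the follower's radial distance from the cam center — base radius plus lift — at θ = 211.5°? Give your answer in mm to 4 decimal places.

seg 1 [0°–92.6°] dwell: s stays 0.0000
seg 2 [92.6°–279.6°] uniform, h=10: θ=211.5° here. β=118.9, B=187. 10·118.9/187 = 6.3583 → s = 6.3583
radial distance = base radius + s = 13 + 6.3583 = 19.3583

19.3583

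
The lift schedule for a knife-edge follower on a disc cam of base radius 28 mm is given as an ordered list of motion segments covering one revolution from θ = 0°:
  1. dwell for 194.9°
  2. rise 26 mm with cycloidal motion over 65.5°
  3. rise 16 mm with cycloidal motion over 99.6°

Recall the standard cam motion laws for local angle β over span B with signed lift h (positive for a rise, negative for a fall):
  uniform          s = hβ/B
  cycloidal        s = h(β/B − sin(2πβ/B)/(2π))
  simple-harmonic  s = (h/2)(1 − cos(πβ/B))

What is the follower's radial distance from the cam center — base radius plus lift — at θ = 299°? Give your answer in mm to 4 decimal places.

seg 1 [0°–194.9°] dwell: s stays 0.0000
seg 2 [194.9°–260.4°] cycloidal, h=26: full span → s += 26 → s = 26.0000
seg 3 [260.4°–360°] cycloidal, h=16: θ=299° here. β=38.6, B=99.6. 16·(0.3876 − sin(2π·0.3876)/(2π)) = 4.5476 → s = 30.5476
radial distance = base radius + s = 28 + 30.5476 = 58.5476

58.5476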